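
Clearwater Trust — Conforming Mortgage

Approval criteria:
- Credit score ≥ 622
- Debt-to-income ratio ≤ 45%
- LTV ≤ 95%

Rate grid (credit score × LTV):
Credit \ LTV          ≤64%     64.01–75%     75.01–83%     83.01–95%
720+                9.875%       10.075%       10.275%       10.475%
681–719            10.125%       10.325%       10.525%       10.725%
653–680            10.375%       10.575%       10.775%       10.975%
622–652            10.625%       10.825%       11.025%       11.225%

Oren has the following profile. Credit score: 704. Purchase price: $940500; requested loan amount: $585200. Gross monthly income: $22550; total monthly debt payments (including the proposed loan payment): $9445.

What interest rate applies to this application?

10.125%

Credit score 704 ≥ 622; DTI = 9,445/22,550 = 41.9% ≤ 45%
Loan-to-value = 585,200/940,500 = 62.2% — pass (95% max)
Credit 704 → row 681–719; LTV 62.2% → column ≤64%. Grid cell → 10.125%.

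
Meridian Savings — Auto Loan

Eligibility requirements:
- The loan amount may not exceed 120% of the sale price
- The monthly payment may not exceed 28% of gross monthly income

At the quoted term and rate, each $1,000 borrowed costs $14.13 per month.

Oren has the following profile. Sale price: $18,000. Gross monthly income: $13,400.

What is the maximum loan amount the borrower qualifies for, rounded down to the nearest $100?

$21,600

Payment cap: 28% × $13,400 = $3,752/month.
At $14.13 per $1,000, that supports 3,752/14.13 × 1,000 ≈ $265,534 → $265,500.
LTV cap: 120% × $18,000 = $21,600 → $21,600.
Binding constraint: loan-to-value.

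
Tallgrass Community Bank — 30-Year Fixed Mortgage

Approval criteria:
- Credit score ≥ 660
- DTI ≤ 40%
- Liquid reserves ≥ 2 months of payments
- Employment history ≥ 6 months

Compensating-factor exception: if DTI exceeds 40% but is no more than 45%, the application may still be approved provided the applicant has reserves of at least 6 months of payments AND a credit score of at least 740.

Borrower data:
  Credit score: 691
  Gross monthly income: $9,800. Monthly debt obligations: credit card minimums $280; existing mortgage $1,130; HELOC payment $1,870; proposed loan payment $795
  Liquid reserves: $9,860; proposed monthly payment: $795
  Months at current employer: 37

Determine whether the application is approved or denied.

Denied

Credit score 691 ≥ 660 (meets base)
Total debts = (280 + 1,130 + 1,870 + 795) = 4,075. DTI: 4,075 ÷ 9,800 = 41.6%, over the 40% base limit.
Reserves = 9,860/795 = 12.4 months ≥ 2
Employment 37 ≥ 6 months
DTI 41.6% is within the 40%–45% exception band; checking compensating factors.
Override check — reserves: 12.4 mo (ok); score: 691 (below 740).
Compensating-factor requirement not fully met.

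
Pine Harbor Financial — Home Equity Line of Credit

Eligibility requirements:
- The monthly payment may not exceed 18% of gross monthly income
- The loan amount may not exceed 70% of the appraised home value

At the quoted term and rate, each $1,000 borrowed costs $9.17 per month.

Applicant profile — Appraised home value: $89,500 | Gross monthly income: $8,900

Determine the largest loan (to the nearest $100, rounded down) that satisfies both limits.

Payment cap: 18% × $8,900 = $1,602/month.
At $9.17 per $1,000, that supports 1,602/9.17 × 1,000 ≈ $174,700 → $174,700.
LTV cap: 70% × $89,500 = $62,650 → $62,600.
Binding constraint: loan-to-value.

$62,600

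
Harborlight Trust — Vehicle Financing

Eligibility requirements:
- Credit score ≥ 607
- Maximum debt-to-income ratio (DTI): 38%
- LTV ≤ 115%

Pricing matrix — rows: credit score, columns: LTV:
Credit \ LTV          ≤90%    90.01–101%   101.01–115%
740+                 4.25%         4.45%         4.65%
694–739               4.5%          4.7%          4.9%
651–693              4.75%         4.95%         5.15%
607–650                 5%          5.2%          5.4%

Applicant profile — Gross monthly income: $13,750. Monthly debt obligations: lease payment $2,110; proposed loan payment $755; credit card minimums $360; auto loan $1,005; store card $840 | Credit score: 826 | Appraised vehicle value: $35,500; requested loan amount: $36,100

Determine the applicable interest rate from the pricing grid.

Credit score 826 ≥ 607; Total monthly debts = (2,110 + 755 + 360 + 1,005 + 840) = 5,070. DTI = 5,070/13,750 = 36.9% ≤ 38%
LTV: 36,100 ÷ 35,500 = 101.7%, within 115% cap
Credit 826 → row 740+; LTV 101.7% → column 101.01–115%. Grid cell → 4.65%.

4.65%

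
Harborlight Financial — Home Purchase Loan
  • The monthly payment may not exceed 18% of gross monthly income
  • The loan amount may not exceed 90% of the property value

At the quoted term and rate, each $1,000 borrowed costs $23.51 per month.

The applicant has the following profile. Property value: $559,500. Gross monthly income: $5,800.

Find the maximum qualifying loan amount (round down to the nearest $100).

$44,400

Payment cap: 18% × $5,800 = $1,044/month.
At $23.51 per $1,000, that supports 1,044/23.51 × 1,000 ≈ $44,406 → $44,400.
LTV cap: 90% × $559,500 = $503,550 → $503,500.
Binding constraint: payment-to-income.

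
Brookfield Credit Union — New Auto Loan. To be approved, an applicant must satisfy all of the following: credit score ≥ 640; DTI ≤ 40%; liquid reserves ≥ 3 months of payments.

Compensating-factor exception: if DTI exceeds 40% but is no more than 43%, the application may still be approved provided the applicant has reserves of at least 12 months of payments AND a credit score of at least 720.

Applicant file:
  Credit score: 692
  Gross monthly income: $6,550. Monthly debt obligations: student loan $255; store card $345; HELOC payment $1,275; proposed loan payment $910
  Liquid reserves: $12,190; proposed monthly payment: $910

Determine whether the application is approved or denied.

Denied

Credit score 692 ≥ 640 (meets base)
Total debts = (255 + 345 + 1,275 + 910) = 2,785. DTI: 2,785 ÷ 6,550 = 42.5%, over the 40% base limit.
Liquid reserves cover 12,190/910 = 13.4 months — ≥ 3 required
42.5% falls in the override range (40%–43%), so the compensating-factor test applies.
Reserves 13.4 ≥ 12 months; credit score 692 < 720.
Compensating-factor requirement not fully met.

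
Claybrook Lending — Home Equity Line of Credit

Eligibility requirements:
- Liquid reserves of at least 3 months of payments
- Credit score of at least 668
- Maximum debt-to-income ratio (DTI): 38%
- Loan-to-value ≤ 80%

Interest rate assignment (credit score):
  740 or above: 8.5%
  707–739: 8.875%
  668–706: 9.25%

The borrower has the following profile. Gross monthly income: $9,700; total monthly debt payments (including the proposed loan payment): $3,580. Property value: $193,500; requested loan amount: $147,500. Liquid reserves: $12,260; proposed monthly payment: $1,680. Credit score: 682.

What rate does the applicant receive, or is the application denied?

Credit score 682 ≥ 668 (meets minimum)
Reserves = 12,260/1,680 = 7.3 months ≥ 3
Debt-to-income = 3,580/9,700 = 36.9% — meets 38% limit
LTV = 147,500/193,500 = 76.2% ≤ 80%
All requirements met. Score 682 falls in the 668–706 tier → 9.25%.

Approved at 9.25%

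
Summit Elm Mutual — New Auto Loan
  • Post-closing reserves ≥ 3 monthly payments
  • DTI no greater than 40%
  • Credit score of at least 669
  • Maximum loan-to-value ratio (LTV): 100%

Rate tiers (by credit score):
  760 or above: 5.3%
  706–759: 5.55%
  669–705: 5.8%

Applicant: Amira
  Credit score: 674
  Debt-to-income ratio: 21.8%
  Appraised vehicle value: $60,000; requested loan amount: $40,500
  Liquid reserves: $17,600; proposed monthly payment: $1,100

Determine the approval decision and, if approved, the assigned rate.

Credit score 674 ≥ 669 (meets minimum)
LTV: 40,500 ÷ 60,000 = 67.5%, within 100% cap
Reserves = 17,600/1,100 = 16.0 months ≥ 3
DTI 21.8% ≤ 40%
All requirements met. Score 674 falls in the 669–705 tier → 5.8%.

Approved at 5.8%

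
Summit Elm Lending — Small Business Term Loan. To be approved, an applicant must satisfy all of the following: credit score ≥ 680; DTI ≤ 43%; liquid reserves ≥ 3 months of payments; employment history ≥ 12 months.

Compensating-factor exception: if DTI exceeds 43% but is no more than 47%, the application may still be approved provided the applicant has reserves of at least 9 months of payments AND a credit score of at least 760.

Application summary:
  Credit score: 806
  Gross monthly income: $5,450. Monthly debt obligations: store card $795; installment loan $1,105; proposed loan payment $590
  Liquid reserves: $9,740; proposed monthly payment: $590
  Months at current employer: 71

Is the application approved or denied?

Approved

Credit score 806 ≥ 680 (meets base)
Total debts = (795 + 1,105 + 590) = 2,490. DTI: 2,490 ÷ 5,450 = 45.7%, over the 43% base limit.
Reserves: 9,740 ÷ 590 = 16.5 months (meets 3-month minimum)
Employment 71 ≥ 12 months
DTI 45.7% is within the 43%–47% exception band; checking compensating factors.
Override check — reserves: 16.5 mo (ok); score: 806 (ok).
Both override conditions satisfied; DTI exception granted.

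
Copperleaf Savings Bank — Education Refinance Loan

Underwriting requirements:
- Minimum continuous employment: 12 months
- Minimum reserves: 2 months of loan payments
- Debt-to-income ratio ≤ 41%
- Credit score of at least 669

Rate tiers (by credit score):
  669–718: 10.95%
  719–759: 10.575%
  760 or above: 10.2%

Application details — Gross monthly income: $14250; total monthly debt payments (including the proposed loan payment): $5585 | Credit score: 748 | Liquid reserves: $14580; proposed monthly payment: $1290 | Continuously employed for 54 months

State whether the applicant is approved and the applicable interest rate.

Approved at 10.575%

Credit score 748 ≥ 669 (meets minimum)
Reserves = 14,580/1,290 = 11.3 months ≥ 2
Employment 54 ≥ 12 months
DTI = 5,585/14,250 = 39.2% ≤ 41%
All requirements met. Score 748 falls in the 719–759 tier → 10.575%.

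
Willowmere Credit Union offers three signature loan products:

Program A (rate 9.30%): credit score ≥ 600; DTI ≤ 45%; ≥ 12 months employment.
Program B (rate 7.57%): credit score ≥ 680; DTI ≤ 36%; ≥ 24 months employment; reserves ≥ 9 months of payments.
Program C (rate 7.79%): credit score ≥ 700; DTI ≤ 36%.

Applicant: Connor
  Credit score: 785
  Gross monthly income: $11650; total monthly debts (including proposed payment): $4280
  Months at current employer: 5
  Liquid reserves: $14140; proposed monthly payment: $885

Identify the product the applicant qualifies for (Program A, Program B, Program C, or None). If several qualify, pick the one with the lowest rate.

DTI = 4,280/11,650 = 36.7%.
Reserves = 14,140/885 = 16.0 months.
Program A: score 785 ≥ 600; DTI 36.7% ≤ 45%; employment 5 < 12 mo → does not qualify.
Program B: score 785 ≥ 680; DTI 36.7% > 36%; employment 5 < 24 mo; reserves 16.0 ≥ 9 mo → does not qualify.
Program C: score 785 ≥ 700; DTI 36.7% > 36% → does not qualify.

None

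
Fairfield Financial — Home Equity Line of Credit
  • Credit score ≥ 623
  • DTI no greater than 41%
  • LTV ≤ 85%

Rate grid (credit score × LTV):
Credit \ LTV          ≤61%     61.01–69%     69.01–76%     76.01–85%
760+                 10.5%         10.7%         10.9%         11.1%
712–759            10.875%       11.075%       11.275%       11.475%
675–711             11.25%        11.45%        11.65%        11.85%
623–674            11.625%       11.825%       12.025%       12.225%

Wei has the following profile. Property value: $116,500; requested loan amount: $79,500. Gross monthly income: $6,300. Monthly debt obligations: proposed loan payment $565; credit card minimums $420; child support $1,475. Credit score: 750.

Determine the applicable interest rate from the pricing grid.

Credit score 750 ≥ 623; Total monthly debts = (565 + 420 + 1,475) = 2,460. DTI: 2,460 ÷ 6,300 = 39%, within the 41% cap
LTV: 79,500 ÷ 116,500 = 68.2%, within 85% cap
Credit 750 → row 712–759; LTV 68.2% → column 61.01–69%. Grid cell → 11.075%.

11.075%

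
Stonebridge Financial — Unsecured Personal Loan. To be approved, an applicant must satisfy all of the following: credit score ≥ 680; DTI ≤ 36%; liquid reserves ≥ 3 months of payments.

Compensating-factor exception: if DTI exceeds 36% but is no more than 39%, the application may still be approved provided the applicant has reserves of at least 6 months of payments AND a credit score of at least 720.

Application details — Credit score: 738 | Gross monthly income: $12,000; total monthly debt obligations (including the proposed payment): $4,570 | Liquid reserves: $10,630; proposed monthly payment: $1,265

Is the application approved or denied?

Approved

Credit score 738 ≥ 680 (meets base)
DTI = 4,570/12,000 = 38.1% > 36% — standard DTI limit exceeded.
Liquid reserves cover 10,630/1,265 = 8.4 months — ≥ 3 required
DTI 38.1% is within the 36%–39% exception band; checking compensating factors.
Override check — reserves: 8.4 mo (ok); score: 738 (ok).
Both override conditions satisfied; DTI exception granted.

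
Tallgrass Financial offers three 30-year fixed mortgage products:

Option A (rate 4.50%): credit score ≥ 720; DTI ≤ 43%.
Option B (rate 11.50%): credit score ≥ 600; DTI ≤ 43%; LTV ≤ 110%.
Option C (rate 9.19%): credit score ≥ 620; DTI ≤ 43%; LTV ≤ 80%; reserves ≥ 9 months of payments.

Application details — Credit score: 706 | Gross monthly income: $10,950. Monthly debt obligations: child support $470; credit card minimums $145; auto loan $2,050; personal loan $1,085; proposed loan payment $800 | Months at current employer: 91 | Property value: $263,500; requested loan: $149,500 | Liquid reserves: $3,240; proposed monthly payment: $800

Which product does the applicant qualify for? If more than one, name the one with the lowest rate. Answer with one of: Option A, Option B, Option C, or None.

Option B

Total debts = (470 + 145 + 2,050 + 1,085 + 800) = 4,550; DTI = 4,550/10,950 = 41.6%.
LTV = 149,500/263,500 = 56.7%.
Reserves = 3,240/800 = 4.0 months.
Option A: score 706 < 720; DTI 41.6% ≤ 43% → does not qualify.
Option B: score 706 ≥ 600; DTI 41.6% ≤ 43%; LTV 56.7% ≤ 110% → qualifies.
Option C: score 706 ≥ 620; DTI 41.6% ≤ 43%; LTV 56.7% ≤ 80%; reserves 4.0 < 9 mo → does not qualify.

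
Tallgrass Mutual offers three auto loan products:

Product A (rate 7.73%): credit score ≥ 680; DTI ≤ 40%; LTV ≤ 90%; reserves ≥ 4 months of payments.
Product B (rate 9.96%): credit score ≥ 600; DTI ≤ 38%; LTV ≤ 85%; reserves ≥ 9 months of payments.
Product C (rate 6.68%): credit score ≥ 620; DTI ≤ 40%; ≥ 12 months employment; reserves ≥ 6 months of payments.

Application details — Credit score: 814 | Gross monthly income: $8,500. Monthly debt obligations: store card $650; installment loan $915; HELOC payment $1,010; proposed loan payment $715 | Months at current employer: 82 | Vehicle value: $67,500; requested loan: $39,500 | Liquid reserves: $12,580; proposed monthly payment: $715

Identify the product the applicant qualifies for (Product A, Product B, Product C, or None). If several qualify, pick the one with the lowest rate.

Product C

Total debts = (650 + 915 + 1,010 + 715) = 3,290; DTI = 3,290/8,500 = 38.7%.
LTV = 39,500/67,500 = 58.5%.
Reserves = 12,580/715 = 17.6 months.
Product A: score 814 ≥ 680; DTI 38.7% ≤ 40%; LTV 58.5% ≤ 90%; reserves 17.6 ≥ 4 mo → qualifies.
Product B: score 814 ≥ 600; DTI 38.7% > 38%; LTV 58.5% ≤ 85%; reserves 17.6 ≥ 9 mo → does not qualify.
Product C: score 814 ≥ 620; DTI 38.7% ≤ 40%; employment 82 ≥ 12 mo; reserves 17.6 ≥ 6 mo → qualifies.
Qualifying: Product A, Product C. Lowest rate is 6.68% → Product C.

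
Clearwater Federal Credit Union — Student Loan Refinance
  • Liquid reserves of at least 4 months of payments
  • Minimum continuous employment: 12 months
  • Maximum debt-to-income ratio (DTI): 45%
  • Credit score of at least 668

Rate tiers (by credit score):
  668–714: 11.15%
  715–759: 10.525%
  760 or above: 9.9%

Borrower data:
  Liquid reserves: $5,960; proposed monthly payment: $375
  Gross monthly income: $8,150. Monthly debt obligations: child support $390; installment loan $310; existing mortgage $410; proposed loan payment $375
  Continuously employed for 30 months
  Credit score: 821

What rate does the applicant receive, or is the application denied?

Approved at 9.9%

Credit score 821 ≥ 668 (meets minimum)
Total monthly debts = (390 + 310 + 410 + 375) = 1,485. DTI = 1,485/8,150 = 18.2% ≤ 45%
Employment 30 ≥ 12 months
Liquid reserves cover 5,960/375 = 15.9 months — ≥ 4 required
All requirements met. Score 821 falls in the 760 or above tier → 9.9%.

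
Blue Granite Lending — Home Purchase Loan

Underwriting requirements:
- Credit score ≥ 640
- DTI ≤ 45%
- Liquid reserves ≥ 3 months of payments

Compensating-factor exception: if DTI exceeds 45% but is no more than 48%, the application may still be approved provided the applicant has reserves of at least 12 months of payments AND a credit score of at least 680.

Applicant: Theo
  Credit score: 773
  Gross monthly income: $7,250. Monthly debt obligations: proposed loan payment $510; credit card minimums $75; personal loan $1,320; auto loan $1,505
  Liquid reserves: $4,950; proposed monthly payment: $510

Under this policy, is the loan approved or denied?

Credit score 773 ≥ 640 (meets base)
Total debts = (510 + 75 + 1,320 + 1,505) = 3,410. DTI = 3,410/7,250 = 47% > 45% — standard DTI limit exceeded.
Liquid reserves cover 4,950/510 = 9.7 months — ≥ 3 required
DTI 47% is within the 45%–48% exception band; checking compensating factors.
Reserves 9.7 < 12 months; credit score 773 ≥ 680.
Compensating-factor requirement not fully met.

Denied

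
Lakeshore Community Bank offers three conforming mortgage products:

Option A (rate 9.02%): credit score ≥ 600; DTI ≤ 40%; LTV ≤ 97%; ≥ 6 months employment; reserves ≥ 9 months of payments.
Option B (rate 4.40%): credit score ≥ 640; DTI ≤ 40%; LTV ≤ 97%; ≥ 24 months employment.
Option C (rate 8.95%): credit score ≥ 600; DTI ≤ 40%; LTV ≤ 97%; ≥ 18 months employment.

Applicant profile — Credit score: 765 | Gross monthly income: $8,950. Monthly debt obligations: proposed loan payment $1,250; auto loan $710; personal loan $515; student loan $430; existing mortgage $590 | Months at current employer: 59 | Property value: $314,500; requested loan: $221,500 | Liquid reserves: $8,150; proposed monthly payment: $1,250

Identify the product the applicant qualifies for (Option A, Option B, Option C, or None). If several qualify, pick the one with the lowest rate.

Option B

Total debts = (1,250 + 710 + 515 + 430 + 590) = 3,495; DTI = 3,495/8,950 = 39.1%.
LTV = 221,500/314,500 = 70.4%.
Reserves = 8,150/1,250 = 6.5 months.
Option A: score 765 ≥ 600; DTI 39.1% ≤ 40%; LTV 70.4% ≤ 97%; employment 59 ≥ 6 mo; reserves 6.5 < 9 mo → does not qualify.
Option B: score 765 ≥ 640; DTI 39.1% ≤ 40%; LTV 70.4% ≤ 97%; employment 59 ≥ 24 mo → qualifies.
Option C: score 765 ≥ 600; DTI 39.1% ≤ 40%; LTV 70.4% ≤ 97%; employment 59 ≥ 18 mo → qualifies.
Qualifying: Option B, Option C. Lowest rate is 4.40% → Option B.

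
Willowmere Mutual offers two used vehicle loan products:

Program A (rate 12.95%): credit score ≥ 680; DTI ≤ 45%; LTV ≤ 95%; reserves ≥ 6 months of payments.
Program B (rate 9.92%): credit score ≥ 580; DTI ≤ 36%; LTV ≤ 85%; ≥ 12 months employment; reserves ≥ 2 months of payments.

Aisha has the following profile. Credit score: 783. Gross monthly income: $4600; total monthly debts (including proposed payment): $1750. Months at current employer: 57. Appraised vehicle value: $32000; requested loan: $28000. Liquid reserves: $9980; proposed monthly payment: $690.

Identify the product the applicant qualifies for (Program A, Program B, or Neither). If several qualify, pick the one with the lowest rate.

DTI = 1,750/4,600 = 38%.
LTV = 28,000/32,000 = 87.5%.
Reserves = 9,980/690 = 14.5 months.
Program A: score 783 ≥ 680; DTI 38% ≤ 45%; LTV 87.5% ≤ 95%; reserves 14.5 ≥ 6 mo → qualifies.
Program B: score 783 ≥ 580; DTI 38% > 36%; LTV 87.5% > 85%; employment 57 ≥ 12 mo; reserves 14.5 ≥ 2 mo → does not qualify.

Program A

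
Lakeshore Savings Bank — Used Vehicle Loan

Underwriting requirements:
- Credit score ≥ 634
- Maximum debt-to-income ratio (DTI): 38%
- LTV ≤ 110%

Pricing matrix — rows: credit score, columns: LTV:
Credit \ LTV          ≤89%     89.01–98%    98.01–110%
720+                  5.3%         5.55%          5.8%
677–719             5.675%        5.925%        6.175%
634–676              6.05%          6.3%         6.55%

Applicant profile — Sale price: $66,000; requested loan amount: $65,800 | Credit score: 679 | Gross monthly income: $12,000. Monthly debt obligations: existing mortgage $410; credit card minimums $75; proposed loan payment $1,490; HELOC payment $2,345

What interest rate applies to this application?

6.175%

Credit score 679 ≥ 634; Total monthly debts = (410 + 75 + 1,490 + 2,345) = 4,320. DTI: 4,320 ÷ 12,000 = 36%, within the 38% cap
LTV: 65,800 ÷ 66,000 = 99.7%, within 110% cap
Row: 679 falls in 677–719. Column: 99.7% falls in 98.01–110%. Rate = 6.175%.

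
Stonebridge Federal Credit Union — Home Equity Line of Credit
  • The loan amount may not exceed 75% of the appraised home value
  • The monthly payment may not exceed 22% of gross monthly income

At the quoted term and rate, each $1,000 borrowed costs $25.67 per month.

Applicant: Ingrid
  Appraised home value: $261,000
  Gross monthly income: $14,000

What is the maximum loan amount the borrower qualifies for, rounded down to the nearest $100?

$119,900

Payment cap: 22% × $14,000 = $3,080/month.
At $25.67 per $1,000, that supports 3,080/25.67 × 1,000 ≈ $119,984 → $119,900.
LTV cap: 75% × $261,000 = $195,750 → $195,700.
Binding constraint: payment-to-income.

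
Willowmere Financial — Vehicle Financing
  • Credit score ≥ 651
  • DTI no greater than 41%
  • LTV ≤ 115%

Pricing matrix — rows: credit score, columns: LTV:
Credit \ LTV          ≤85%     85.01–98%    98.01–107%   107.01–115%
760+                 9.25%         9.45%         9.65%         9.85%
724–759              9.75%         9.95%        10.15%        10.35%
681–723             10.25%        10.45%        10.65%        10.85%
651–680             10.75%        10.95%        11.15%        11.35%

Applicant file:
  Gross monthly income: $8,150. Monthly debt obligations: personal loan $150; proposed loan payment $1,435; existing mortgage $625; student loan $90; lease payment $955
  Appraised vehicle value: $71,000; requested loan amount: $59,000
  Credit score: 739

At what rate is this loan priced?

Credit score 739 ≥ 651; Total monthly debts = (150 + 1,435 + 625 + 90 + 955) = 3,255. DTI: 3,255 ÷ 8,150 = 39.9%, within the 41% cap
LTV: 59,000 ÷ 71,000 = 83.1%, within 115% cap
Row: 739 falls in 724–759. Column: 83.1% falls in ≤85%. Rate = 9.75%.

9.75%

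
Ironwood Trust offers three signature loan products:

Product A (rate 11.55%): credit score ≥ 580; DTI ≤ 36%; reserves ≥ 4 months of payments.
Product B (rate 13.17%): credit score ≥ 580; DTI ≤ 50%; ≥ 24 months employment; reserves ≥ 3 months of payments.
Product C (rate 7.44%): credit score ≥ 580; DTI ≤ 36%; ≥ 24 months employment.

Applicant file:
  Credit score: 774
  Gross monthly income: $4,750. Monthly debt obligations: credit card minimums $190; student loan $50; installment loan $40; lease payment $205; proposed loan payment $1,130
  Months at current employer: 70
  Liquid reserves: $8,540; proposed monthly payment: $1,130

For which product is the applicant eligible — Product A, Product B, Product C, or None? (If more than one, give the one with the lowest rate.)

Product C

Total debts = (190 + 50 + 40 + 205 + 1,130) = 1,615; DTI = 1,615/4,750 = 34%.
Reserves = 8,540/1,130 = 7.6 months.
Product A: score 774 ≥ 580; DTI 34% ≤ 36%; reserves 7.6 ≥ 4 mo → qualifies.
Product B: score 774 ≥ 580; DTI 34% ≤ 50%; employment 70 ≥ 24 mo; reserves 7.6 ≥ 3 mo → qualifies.
Product C: score 774 ≥ 580; DTI 34% ≤ 36%; employment 70 ≥ 24 mo → qualifies.
Qualifying: Product A, Product B, Product C. Lowest rate is 7.44% → Product C.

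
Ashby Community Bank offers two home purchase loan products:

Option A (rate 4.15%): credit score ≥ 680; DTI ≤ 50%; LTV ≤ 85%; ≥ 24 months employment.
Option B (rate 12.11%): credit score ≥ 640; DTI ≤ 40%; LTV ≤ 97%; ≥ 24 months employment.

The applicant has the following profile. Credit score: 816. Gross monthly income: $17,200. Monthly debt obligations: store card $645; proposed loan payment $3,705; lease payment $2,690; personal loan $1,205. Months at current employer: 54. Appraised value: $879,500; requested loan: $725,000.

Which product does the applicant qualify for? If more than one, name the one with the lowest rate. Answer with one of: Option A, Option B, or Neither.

Option A

Total debts = (645 + 3,705 + 2,690 + 1,205) = 8,245; DTI = 8,245/17,200 = 47.9%.
LTV = 725,000/879,500 = 82.4%.
Option A: score 816 ≥ 680; DTI 47.9% ≤ 50%; LTV 82.4% ≤ 85%; employment 54 ≥ 24 mo → qualifies.
Option B: score 816 ≥ 640; DTI 47.9% > 40%; LTV 82.4% ≤ 97%; employment 54 ≥ 24 mo → does not qualify.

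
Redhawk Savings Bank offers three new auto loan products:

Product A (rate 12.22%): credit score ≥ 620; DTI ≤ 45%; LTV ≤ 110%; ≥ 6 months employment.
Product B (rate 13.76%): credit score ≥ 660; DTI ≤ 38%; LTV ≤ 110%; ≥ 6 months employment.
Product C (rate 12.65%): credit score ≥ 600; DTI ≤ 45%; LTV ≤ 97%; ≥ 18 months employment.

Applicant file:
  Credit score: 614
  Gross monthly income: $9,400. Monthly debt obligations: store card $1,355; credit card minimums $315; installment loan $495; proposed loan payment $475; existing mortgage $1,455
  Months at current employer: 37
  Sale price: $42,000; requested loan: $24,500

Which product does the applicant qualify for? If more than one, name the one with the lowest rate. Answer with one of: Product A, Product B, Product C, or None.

Product C

Total debts = (1,355 + 315 + 495 + 475 + 1,455) = 4,095; DTI = 4,095/9,400 = 43.6%.
LTV = 24,500/42,000 = 58.3%.
Product A: score 614 < 620; DTI 43.6% ≤ 45%; LTV 58.3% ≤ 110%; employment 37 ≥ 6 mo → does not qualify.
Product B: score 614 < 660; DTI 43.6% > 38%; LTV 58.3% ≤ 110%; employment 37 ≥ 6 mo → does not qualify.
Product C: score 614 ≥ 600; DTI 43.6% ≤ 45%; LTV 58.3% ≤ 97%; employment 37 ≥ 18 mo → qualifies.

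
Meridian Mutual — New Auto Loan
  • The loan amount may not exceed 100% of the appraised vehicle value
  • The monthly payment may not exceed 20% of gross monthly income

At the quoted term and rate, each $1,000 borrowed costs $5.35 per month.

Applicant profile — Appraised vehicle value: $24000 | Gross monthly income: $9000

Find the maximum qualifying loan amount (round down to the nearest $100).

Payment cap: 20% × $9,000 = $1,800/month.
At $5.35 per $1,000, that supports 1,800/5.35 × 1,000 ≈ $336,448 → $336,400.
LTV cap: 100% × $24,000 = $24,000 → $24,000.
Binding constraint: loan-to-value.

$24,000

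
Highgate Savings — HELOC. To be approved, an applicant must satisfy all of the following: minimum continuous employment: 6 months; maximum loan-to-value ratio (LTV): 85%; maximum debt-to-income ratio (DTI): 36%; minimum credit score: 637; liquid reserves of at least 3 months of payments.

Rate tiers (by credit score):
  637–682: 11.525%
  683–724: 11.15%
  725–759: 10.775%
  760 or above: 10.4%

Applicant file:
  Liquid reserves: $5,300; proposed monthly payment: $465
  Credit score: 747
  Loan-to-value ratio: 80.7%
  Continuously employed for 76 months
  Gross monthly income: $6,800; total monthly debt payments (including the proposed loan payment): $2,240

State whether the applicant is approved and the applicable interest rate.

Credit score 747 ≥ 637 (meets minimum)
Employment 76 ≥ 6 months
LTV 80.7% — within 85%
Reserves = 5,300/465 = 11.4 months ≥ 3
DTI: 2,240 ÷ 6,800 = 32.9%, within the 36% cap
All requirements met. Score 747 falls in the 725–759 tier → 10.775%.

Approved at 10.775%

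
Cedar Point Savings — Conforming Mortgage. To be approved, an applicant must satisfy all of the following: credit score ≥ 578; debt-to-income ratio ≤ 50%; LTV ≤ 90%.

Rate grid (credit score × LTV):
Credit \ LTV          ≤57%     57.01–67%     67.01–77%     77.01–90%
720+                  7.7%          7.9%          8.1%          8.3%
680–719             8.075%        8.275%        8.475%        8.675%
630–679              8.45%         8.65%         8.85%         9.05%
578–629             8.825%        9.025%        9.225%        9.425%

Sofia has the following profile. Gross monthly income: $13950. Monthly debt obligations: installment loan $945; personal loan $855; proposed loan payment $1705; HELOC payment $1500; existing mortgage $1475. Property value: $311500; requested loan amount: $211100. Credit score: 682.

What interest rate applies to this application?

8.475%

Credit score 682 ≥ 578; Total monthly debts = (945 + 855 + 1,705 + 1,500 + 1,475) = 6,480. DTI = 6,480/13,950 = 46.5% ≤ 50%
LTV: 211,100 ÷ 311,500 = 67.8%, within 90% cap
Credit 682 → row 680–719; LTV 67.8% → column 67.01–77%. Grid cell → 8.475%.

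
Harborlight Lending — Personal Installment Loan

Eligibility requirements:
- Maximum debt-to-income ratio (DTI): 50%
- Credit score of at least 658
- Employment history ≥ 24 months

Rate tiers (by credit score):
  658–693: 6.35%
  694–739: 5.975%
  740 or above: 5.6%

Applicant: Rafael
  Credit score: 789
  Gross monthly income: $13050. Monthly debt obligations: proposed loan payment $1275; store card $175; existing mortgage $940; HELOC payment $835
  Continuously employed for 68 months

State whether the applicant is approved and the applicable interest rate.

Approved at 5.6%

Credit score 789 ≥ 658 (meets minimum)
Total monthly debts = (1,275 + 175 + 940 + 835) = 3,225. Debt-to-income = 3,225/13,050 = 24.7% — meets 50% limit
Employment 68 ≥ 24 months
All requirements met. Score 789 falls in the 740 or above tier → 5.6%.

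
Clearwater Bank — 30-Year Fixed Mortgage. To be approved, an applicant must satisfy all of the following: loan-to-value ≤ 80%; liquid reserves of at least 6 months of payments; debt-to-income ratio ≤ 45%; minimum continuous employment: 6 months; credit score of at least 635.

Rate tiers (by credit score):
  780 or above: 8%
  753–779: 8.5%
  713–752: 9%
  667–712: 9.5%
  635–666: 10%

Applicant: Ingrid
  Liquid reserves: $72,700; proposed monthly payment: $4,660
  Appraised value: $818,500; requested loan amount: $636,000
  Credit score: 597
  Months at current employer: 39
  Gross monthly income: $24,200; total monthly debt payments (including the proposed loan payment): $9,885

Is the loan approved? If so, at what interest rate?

Credit score 597 < 635 (below minimum)
Loan-to-value = 636,000/818,500 = 77.7% — pass (80% max)
Debt-to-income = 9,885/24,200 = 40.8% — meets 45% limit
Reserves: 72,700 ÷ 4,660 = 15.6 months (meets 6-month minimum)
Employment 39 ≥ 6 months
Not all requirements met → denied.

Denied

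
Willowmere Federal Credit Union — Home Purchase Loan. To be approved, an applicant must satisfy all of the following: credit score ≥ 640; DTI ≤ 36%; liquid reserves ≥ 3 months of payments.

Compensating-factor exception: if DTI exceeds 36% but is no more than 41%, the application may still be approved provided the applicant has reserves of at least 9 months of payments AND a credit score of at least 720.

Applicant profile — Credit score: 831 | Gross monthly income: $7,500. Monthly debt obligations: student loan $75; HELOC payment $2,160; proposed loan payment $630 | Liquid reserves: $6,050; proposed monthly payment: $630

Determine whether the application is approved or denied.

Approved

Credit score 831 ≥ 640 (meets base)
Total debts = (75 + 2,160 + 630) = 2,865. DTI = 2,865/7,500 = 38.2% > 36% — standard DTI limit exceeded.
Liquid reserves cover 6,050/630 = 9.6 months — ≥ 3 required
DTI 38.2% is within the 36%–41% exception band; checking compensating factors.
Override check — reserves: 9.6 mo (ok); score: 831 (ok).
Both compensating conditions met → exception applies.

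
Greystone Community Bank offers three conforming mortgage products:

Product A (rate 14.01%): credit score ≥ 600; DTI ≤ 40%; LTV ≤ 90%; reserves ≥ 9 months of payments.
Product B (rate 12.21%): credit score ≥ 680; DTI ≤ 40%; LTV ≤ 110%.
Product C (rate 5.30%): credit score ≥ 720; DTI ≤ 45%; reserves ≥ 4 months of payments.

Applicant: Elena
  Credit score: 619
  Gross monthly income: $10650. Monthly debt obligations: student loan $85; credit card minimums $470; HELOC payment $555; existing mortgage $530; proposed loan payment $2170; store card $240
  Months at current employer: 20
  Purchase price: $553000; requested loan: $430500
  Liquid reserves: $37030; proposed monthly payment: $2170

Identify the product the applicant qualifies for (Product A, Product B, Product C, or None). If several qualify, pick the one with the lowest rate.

Total debts = (85 + 470 + 555 + 530 + 2,170 + 240) = 4,050; DTI = 4,050/10,650 = 38%.
LTV = 430,500/553,000 = 77.8%.
Reserves = 37,030/2,170 = 17.1 months.
Product A: score 619 ≥ 600; DTI 38% ≤ 40%; LTV 77.8% ≤ 90%; reserves 17.1 ≥ 9 mo → qualifies.
Product B: score 619 < 680; DTI 38% ≤ 40%; LTV 77.8% ≤ 110% → does not qualify.
Product C: score 619 < 720; DTI 38% ≤ 45%; reserves 17.1 ≥ 4 mo → does not qualify.

Product A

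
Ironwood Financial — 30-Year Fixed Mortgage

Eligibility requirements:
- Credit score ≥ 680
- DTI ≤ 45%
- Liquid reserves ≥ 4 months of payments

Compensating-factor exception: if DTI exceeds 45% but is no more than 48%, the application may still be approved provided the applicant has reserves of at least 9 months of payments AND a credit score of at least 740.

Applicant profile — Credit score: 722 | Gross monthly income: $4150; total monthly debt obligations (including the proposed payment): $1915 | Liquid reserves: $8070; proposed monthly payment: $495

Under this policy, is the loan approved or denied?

Denied

Credit score 722 ≥ 680 (meets base)
DTI = 1,915/4,150 = 46.1% > 45% — standard DTI limit exceeded.
Reserves = 8,070/495 = 16.3 months ≥ 4
DTI 46.1% is within the 45%–48% exception band; checking compensating factors.
Override check — reserves: 16.3 mo (ok); score: 722 (below 740).
Override conditions not both satisfied; exception does not apply.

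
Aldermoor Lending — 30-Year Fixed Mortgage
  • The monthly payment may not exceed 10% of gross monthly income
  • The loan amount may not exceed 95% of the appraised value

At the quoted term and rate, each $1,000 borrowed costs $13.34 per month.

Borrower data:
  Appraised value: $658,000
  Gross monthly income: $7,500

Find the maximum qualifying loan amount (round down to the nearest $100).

Payment cap: 10% × $7,500 = $750/month.
At $13.34 per $1,000, that supports 750/13.34 × 1,000 ≈ $56,221 → $56,200.
LTV cap: 95% × $658,000 = $625,100 → $625,100.
Binding constraint: payment-to-income.

$56,200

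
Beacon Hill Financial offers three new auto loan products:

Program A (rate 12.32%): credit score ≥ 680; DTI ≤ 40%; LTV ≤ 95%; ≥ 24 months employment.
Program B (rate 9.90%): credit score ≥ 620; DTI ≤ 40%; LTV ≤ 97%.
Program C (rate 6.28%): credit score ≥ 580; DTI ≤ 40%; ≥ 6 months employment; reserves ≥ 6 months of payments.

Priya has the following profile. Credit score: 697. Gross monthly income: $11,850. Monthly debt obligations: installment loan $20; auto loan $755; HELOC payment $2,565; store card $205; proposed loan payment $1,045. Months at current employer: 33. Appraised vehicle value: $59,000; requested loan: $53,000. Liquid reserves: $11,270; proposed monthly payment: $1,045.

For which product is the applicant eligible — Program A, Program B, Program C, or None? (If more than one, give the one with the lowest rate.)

Program C

Total debts = (20 + 755 + 2,565 + 205 + 1,045) = 4,590; DTI = 4,590/11,850 = 38.7%.
LTV = 53,000/59,000 = 89.8%.
Reserves = 11,270/1,045 = 10.8 months.
Program A: score 697 ≥ 680; DTI 38.7% ≤ 40%; LTV 89.8% ≤ 95%; employment 33 ≥ 24 mo → qualifies.
Program B: score 697 ≥ 620; DTI 38.7% ≤ 40%; LTV 89.8% ≤ 97% → qualifies.
Program C: score 697 ≥ 580; DTI 38.7% ≤ 40%; employment 33 ≥ 6 mo; reserves 10.8 ≥ 6 mo → qualifies.
Qualifying: Program A, Program B, Program C. Lowest rate is 6.28% → Program C.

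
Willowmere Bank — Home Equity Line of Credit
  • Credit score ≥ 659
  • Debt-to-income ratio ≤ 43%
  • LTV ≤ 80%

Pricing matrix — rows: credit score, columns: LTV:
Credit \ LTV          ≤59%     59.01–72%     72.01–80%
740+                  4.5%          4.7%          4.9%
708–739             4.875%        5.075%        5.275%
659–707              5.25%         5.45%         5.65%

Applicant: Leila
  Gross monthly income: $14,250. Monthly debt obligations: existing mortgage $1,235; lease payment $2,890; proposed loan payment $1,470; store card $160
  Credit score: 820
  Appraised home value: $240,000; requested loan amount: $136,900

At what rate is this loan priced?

Credit score 820 ≥ 659; Total monthly debts = (1,235 + 2,890 + 1,470 + 160) = 5,755. DTI: 5,755 ÷ 14,250 = 40.4%, within the 43% cap
LTV: 136,900 ÷ 240,000 = 57%, within 80% cap
Score 820 is in the 740+ band; LTV 57% is in the ≤59% band → 4.5%.

4.5%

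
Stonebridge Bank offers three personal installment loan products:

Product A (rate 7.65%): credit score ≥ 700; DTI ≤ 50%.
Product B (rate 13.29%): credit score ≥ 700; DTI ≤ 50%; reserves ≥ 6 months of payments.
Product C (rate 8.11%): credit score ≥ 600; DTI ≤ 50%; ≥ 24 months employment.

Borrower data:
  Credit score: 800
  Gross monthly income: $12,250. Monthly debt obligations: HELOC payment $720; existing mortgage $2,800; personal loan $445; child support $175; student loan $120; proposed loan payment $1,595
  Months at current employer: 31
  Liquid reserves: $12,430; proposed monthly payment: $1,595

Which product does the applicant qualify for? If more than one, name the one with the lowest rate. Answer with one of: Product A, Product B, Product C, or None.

Total debts = (720 + 2,800 + 445 + 175 + 120 + 1,595) = 5,855; DTI = 5,855/12,250 = 47.8%.
Reserves = 12,430/1,595 = 7.8 months.
Product A: score 800 ≥ 700; DTI 47.8% ≤ 50% → qualifies.
Product B: score 800 ≥ 700; DTI 47.8% ≤ 50%; reserves 7.8 ≥ 6 mo → qualifies.
Product C: score 800 ≥ 600; DTI 47.8% ≤ 50%; employment 31 ≥ 24 mo → qualifies.
Qualifying: Product A, Product B, Product C. Lowest rate is 7.65% → Product A.

Product A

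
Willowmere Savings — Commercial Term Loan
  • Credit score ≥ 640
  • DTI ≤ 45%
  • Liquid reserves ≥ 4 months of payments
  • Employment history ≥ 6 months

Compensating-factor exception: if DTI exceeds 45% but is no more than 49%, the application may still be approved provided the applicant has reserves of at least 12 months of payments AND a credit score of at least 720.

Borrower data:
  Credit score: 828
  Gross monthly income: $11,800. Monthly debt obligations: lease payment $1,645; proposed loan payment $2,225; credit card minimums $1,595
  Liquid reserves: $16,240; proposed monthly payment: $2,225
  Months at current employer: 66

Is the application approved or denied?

Denied

Credit score 828 ≥ 640 (meets base)
Total debts = (1,645 + 2,225 + 1,595) = 5,465. DTI = 5,465/11,800 = 46.3% > 45% — standard DTI limit exceeded.
Liquid reserves cover 16,240/2,225 = 7.3 months — ≥ 4 required
Employment 66 ≥ 6 months
46.3% falls in the override range (45%–49%), so the compensating-factor test applies.
Override check — reserves: 7.3 mo (short of 12); score: 828 (ok).
Compensating-factor requirement not fully met.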